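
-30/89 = -0.34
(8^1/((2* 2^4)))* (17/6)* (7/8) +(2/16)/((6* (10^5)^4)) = 0.62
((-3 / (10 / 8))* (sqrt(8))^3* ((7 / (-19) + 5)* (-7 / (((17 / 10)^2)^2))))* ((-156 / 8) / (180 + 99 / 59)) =-30238208000* sqrt(2) / 1889996709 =-22.63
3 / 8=0.38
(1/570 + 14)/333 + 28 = 5322661/189810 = 28.04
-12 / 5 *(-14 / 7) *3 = 72 / 5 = 14.40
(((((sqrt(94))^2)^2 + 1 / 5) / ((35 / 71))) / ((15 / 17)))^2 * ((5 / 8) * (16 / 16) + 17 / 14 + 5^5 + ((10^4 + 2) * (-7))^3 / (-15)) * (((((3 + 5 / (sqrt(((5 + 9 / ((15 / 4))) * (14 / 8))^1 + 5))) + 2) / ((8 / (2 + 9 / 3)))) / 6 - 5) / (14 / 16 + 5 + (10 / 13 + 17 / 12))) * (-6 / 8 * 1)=3394670446244061348832300740055551 / 862645000000 - 78945824331257240670518621861757 * sqrt(1795) / 30968955500000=3827185470256262824431.29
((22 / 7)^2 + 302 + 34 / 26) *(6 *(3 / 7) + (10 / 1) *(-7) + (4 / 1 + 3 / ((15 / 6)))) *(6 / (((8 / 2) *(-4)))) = 651763233 / 89180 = 7308.40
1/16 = 0.06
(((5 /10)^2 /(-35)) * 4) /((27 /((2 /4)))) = -1 /1890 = -0.00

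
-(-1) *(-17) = -17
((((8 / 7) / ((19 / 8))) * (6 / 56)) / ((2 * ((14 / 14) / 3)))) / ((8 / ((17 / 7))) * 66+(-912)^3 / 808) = -0.00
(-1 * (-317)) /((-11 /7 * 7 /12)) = -3804 /11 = -345.82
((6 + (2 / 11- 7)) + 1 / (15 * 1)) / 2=-62 / 165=-0.38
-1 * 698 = -698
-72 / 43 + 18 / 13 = -162 / 559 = -0.29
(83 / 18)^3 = 571787 / 5832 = 98.04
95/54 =1.76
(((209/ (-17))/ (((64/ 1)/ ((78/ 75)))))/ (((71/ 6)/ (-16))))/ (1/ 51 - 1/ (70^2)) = 368676/ 26483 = 13.92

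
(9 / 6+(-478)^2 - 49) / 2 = 456873 / 4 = 114218.25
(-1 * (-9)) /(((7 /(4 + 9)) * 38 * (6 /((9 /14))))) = 351 /7448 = 0.05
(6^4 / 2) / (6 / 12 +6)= 99.69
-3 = -3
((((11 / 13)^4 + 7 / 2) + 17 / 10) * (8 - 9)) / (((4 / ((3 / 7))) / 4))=-2447373 / 999635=-2.45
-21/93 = -7/31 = -0.23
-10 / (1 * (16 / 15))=-75 / 8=-9.38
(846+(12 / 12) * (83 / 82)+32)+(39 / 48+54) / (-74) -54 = 40013435 / 48544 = 824.27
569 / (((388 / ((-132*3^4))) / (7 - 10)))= 47039.29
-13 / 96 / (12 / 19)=-247 / 1152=-0.21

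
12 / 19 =0.63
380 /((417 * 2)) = 190 /417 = 0.46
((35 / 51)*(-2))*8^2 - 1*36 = -6316 / 51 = -123.84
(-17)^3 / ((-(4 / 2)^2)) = 1228.25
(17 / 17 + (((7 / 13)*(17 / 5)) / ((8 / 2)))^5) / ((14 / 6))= 3636003409797 / 8316963200000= 0.44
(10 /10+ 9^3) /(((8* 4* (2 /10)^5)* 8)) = 1140625 /128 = 8911.13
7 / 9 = 0.78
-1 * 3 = -3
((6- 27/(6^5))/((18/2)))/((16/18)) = 1727/2304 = 0.75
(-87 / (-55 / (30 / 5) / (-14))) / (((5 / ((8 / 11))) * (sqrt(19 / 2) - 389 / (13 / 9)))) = 9880416 * sqrt(38) / 74145142775 + 5321744064 / 74145142775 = 0.07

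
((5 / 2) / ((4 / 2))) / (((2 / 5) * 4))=0.78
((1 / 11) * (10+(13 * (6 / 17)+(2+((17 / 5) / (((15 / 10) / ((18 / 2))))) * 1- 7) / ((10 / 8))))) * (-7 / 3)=-26684 / 4675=-5.71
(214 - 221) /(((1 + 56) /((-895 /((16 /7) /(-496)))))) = -1359505 /57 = -23850.96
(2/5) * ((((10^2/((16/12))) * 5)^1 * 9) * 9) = 12150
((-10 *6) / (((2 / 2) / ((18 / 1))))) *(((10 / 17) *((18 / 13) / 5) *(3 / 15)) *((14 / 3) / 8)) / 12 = -378 / 221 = -1.71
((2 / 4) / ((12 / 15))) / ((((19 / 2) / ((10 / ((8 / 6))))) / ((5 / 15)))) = 25 / 152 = 0.16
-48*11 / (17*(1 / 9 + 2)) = -4752 / 323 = -14.71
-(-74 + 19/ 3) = 203/ 3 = 67.67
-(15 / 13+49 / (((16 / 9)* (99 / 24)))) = -2241 / 286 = -7.84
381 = 381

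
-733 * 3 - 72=-2271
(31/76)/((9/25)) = 775/684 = 1.13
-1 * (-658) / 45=658 / 45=14.62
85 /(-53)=-85 /53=-1.60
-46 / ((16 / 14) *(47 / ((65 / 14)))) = -1495 / 376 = -3.98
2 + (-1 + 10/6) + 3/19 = 161/57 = 2.82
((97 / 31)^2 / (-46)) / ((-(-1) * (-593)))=9409 / 26214158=0.00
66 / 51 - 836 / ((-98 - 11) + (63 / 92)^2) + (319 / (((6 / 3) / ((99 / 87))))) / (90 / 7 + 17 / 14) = 67359511813 / 3076414843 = 21.90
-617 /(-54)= 617 /54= 11.43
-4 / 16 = -1 / 4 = -0.25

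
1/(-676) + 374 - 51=218347/676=323.00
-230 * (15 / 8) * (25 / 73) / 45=-2875 / 876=-3.28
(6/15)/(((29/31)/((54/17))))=3348/2465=1.36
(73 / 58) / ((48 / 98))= 3577 / 1392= 2.57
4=4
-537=-537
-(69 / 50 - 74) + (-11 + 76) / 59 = 217479 / 2950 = 73.72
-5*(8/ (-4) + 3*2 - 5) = 5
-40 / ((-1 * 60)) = 2 / 3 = 0.67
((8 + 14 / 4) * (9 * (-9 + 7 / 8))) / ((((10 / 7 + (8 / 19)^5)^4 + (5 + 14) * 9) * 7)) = -19275574539427704172179851858785 / 28130446605157383556665299249968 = -0.69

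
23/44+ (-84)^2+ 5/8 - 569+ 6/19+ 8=10862087/1672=6496.46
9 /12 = 0.75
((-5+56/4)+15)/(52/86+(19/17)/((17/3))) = 298248/9965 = 29.93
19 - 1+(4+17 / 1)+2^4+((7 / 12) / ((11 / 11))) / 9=5947 / 108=55.06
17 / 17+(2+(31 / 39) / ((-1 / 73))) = -55.03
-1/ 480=-0.00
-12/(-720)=1/60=0.02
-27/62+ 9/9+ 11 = 717/62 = 11.56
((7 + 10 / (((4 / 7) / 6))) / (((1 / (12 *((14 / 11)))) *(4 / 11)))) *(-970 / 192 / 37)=-23765 / 37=-642.30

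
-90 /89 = -1.01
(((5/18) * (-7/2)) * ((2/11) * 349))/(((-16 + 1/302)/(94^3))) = 1531983117560/478269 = 3203182.97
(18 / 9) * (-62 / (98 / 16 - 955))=992 / 7591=0.13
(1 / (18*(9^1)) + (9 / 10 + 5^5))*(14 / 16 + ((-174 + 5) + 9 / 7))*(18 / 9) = -422434402 / 405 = -1043047.91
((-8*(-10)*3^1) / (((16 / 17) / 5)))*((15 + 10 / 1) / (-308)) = -31875 / 308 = -103.49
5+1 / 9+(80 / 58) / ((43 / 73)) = 83642 / 11223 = 7.45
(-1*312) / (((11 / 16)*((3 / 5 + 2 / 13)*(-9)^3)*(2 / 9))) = 54080 / 14553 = 3.72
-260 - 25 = -285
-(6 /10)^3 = -27 /125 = -0.22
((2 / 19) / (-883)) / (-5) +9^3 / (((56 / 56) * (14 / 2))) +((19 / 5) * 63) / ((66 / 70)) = 358.05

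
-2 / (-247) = 2 / 247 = 0.01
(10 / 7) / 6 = 5 / 21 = 0.24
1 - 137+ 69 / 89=-12035 / 89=-135.22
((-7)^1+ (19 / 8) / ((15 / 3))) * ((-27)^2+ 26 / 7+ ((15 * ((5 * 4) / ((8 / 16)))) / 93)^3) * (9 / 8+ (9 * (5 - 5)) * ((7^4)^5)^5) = -490466593611 / 66731840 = -7349.81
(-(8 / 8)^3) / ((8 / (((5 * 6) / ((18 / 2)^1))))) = -5 / 12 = -0.42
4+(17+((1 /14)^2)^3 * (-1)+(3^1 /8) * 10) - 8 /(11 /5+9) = 180977775 /7529536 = 24.04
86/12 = 43/6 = 7.17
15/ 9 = 5/ 3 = 1.67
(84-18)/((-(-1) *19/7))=462/19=24.32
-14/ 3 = -4.67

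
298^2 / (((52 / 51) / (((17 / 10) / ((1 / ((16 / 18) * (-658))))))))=-86600749.99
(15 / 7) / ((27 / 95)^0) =15 / 7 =2.14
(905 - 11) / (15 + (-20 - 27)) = -447 / 16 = -27.94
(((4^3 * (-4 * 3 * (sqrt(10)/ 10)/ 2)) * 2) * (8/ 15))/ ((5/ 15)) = -3072 * sqrt(10)/ 25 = -388.58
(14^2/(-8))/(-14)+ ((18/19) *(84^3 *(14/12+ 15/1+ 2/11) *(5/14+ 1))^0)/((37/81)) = 10753/2812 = 3.82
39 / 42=13 / 14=0.93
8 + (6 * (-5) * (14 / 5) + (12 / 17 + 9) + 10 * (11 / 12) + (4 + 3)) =-5113 / 102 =-50.13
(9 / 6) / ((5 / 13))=39 / 10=3.90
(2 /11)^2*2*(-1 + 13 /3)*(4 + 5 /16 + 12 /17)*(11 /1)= 2275 /187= 12.17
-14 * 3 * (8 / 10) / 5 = -168 / 25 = -6.72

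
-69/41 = -1.68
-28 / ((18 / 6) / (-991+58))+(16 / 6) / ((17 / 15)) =148076 / 17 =8710.35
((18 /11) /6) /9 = 0.03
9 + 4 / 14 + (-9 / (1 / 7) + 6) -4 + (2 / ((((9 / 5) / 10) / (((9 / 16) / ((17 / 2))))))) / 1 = -12133 / 238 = -50.98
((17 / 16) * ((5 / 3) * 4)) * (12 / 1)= 85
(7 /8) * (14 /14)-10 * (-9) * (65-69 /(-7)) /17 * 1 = 378113 /952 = 397.18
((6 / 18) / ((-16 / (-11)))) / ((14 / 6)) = 11 / 112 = 0.10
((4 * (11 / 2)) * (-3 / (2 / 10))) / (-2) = 165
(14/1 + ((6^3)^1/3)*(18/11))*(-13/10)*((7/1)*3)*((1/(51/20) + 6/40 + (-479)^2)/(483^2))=-88229450621/24928596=-3539.29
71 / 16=4.44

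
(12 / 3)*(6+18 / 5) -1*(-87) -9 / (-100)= 12549 / 100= 125.49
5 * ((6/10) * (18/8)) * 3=81/4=20.25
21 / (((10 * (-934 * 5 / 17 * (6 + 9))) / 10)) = -119 / 23350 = -0.01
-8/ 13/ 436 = -0.00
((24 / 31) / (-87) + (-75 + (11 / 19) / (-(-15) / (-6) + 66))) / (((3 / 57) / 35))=-5694361785 / 114173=-49874.85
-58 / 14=-29 / 7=-4.14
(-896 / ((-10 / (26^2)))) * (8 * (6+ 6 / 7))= 16613376 / 5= 3322675.20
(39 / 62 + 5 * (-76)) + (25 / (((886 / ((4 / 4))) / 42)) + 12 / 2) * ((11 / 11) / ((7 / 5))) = -71951891 / 192262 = -374.24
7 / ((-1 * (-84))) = 1 / 12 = 0.08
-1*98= -98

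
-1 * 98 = -98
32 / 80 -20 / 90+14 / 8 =347 / 180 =1.93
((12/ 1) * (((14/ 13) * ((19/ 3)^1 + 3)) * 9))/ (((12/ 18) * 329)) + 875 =537649/ 611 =879.95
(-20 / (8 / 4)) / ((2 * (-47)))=5 / 47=0.11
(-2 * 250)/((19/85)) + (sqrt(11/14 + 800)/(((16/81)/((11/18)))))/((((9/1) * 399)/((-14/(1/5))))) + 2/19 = -42498/19 - 55 * sqrt(156954)/12768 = -2238.44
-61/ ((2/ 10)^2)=-1525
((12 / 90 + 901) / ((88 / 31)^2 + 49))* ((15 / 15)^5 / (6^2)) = 12989837 / 29609820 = 0.44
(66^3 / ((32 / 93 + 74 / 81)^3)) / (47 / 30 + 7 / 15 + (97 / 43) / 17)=12477299201578558710 / 187003244930039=66722.37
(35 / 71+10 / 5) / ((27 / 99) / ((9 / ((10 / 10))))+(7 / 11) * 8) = 5841 / 11999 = 0.49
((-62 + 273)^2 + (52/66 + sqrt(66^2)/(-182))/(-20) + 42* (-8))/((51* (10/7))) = 2653749823/4375800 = 606.46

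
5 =5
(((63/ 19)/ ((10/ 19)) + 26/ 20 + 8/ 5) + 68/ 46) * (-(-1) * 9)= 11052/ 115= 96.10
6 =6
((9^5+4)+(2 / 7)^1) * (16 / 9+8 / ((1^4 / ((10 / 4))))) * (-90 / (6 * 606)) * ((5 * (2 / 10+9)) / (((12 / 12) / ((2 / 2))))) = -443687020 / 303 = -1464313.60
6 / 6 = 1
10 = 10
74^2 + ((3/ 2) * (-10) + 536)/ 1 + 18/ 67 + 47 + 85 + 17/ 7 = 2875766/ 469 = 6131.70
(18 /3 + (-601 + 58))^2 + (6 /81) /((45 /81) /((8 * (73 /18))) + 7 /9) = 1807209107 /6267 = 288369.09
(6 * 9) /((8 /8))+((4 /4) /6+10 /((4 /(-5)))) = 125 /3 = 41.67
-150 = -150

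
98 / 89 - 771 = -68521 / 89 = -769.90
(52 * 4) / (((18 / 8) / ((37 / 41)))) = 30784 / 369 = 83.43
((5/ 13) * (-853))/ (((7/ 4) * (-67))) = 17060/ 6097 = 2.80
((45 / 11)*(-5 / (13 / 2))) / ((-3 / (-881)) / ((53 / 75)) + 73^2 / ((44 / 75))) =-1120632 / 3234752677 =-0.00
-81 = -81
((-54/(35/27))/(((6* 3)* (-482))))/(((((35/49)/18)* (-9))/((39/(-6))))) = 1053/12050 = 0.09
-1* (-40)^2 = -1600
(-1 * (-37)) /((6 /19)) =703 /6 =117.17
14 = 14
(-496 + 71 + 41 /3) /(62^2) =-617 /5766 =-0.11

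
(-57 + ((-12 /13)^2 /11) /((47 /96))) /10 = -4966437 /873730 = -5.68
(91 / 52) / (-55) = -7 / 220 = -0.03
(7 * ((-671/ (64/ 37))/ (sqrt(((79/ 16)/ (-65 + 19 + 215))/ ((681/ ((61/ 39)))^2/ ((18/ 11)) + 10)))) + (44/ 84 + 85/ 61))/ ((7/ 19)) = 46664/ 8967-100529 * sqrt(136228566802)/ 2528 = -14677369.67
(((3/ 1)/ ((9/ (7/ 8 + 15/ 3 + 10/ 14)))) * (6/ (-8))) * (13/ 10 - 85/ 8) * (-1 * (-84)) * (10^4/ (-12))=-17204625/ 16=-1075289.06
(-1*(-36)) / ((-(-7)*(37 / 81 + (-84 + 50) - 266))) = -0.02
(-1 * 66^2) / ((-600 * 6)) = 1.21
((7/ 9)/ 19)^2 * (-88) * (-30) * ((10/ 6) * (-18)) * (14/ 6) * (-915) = 920612000/ 3249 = 283352.42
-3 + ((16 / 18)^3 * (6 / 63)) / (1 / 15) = -10189 / 5103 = -2.00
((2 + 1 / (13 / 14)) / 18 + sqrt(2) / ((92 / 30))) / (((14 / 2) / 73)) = 1460 / 819 + 1095*sqrt(2) / 322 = 6.59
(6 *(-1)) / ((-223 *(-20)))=-3 / 2230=-0.00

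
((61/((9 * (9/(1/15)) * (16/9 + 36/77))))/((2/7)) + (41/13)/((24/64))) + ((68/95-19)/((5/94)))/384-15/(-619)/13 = 19514666534147/2569336286400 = 7.60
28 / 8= 7 / 2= 3.50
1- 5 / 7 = 2 / 7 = 0.29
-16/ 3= -5.33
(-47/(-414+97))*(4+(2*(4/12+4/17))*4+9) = 42065/16167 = 2.60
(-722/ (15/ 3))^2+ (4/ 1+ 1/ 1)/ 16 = 8340669/ 400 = 20851.67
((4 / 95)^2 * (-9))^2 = 20736 / 81450625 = 0.00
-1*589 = -589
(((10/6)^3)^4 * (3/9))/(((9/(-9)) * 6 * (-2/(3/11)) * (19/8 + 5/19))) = 9277343750/7032558753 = 1.32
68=68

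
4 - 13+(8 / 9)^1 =-73 / 9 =-8.11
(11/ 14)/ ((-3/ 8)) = -44/ 21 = -2.10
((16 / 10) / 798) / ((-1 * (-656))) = 1 / 327180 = 0.00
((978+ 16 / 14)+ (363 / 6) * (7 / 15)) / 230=211549 / 48300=4.38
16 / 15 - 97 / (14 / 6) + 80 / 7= -29.08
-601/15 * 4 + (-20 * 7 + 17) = -283.27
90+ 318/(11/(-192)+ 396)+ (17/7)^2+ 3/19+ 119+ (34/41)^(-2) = 17779809586339/81816536956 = 217.31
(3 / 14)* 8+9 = 75 / 7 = 10.71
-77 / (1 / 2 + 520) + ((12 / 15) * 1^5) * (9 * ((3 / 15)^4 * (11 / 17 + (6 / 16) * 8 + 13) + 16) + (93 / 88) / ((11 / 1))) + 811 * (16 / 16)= 926.32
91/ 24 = 3.79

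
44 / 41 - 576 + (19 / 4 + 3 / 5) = -467053 / 820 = -569.58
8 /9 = 0.89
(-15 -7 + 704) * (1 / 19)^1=682 / 19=35.89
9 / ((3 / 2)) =6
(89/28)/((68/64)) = 356/119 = 2.99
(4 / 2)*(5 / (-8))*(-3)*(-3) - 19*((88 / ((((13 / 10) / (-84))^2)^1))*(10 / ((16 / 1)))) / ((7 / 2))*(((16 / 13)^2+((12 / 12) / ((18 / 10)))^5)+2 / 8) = -1698445089948445 / 749554884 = -2265938.26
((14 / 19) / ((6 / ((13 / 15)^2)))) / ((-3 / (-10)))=2366 / 7695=0.31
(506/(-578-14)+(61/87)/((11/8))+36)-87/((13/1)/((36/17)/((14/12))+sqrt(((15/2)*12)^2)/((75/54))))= -898691481839/2191108920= -410.15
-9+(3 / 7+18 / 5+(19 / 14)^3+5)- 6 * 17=-1364753 / 13720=-99.47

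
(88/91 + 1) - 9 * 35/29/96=156557/84448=1.85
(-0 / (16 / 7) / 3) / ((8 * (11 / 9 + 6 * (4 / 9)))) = 0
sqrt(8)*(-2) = -4*sqrt(2) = -5.66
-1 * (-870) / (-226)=-435 / 113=-3.85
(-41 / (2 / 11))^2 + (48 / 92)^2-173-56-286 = 106509965 / 2116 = 50335.52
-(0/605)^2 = 0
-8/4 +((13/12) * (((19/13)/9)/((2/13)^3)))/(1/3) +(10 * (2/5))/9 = 13765/96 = 143.39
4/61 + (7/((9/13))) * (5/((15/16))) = 88924/1647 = 53.99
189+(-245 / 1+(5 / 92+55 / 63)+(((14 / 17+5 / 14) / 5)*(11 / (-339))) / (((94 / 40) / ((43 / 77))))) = -201744574625 / 3663124164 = -55.07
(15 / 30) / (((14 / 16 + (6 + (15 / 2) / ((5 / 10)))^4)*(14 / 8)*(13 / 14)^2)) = 64 / 37562785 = 0.00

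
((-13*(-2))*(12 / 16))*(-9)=-351 / 2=-175.50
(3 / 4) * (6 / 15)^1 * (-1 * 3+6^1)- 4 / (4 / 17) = -161 / 10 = -16.10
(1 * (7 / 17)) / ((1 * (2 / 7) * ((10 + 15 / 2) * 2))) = 7 / 170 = 0.04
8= 8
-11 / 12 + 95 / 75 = 7 / 20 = 0.35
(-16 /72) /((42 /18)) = -2 /21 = -0.10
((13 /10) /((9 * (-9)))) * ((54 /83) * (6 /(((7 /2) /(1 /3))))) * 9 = -156 /2905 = -0.05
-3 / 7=-0.43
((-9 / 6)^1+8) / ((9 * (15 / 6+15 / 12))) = 26 / 135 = 0.19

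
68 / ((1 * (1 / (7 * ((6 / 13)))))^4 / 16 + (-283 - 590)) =-3385525248 / 43464141167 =-0.08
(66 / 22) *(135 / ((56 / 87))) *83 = 2924505 / 56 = 52223.30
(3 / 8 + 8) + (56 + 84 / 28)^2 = 27915 / 8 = 3489.38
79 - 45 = 34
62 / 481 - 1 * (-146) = 70288 / 481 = 146.13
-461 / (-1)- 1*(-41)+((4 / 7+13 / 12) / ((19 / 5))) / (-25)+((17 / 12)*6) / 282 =502.01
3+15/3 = 8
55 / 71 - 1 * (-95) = 6800 / 71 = 95.77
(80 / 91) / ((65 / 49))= 112 / 169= 0.66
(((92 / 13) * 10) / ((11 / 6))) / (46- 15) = 1.25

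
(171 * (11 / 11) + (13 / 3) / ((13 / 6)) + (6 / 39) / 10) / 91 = 11246 / 5915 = 1.90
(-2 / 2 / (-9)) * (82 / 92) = 41 / 414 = 0.10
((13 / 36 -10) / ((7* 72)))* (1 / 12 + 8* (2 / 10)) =-35047 / 1088640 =-0.03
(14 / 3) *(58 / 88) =203 / 66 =3.08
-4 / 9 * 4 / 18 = -8 / 81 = -0.10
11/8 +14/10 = 111/40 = 2.78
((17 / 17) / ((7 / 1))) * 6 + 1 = 13 / 7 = 1.86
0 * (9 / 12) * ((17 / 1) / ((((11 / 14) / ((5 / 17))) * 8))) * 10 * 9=0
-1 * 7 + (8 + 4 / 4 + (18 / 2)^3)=731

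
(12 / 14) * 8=48 / 7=6.86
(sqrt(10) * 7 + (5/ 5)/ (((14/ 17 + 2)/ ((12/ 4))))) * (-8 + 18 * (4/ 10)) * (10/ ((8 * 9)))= -7 * sqrt(10)/ 9-17/ 144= -2.58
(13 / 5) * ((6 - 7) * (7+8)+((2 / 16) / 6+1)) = -8723 / 240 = -36.35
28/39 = 0.72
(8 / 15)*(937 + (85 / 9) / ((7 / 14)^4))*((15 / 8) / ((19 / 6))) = 19586 / 57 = 343.61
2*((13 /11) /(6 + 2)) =0.30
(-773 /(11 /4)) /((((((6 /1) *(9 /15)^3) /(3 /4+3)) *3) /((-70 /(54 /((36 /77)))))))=4831250 /29403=164.31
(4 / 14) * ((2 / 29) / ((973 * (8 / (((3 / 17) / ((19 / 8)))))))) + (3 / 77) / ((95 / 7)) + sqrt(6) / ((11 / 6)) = 1.34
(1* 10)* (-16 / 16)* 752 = -7520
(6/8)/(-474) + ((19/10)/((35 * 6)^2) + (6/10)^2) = 1561052/4354875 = 0.36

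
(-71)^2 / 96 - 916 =-82895 / 96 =-863.49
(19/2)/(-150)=-0.06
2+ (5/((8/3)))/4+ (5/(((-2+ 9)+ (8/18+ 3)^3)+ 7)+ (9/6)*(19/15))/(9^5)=932916969223/377885256480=2.47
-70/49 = -10/7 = -1.43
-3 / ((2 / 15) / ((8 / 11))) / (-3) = 60 / 11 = 5.45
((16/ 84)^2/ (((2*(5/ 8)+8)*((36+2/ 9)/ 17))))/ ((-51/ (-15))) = 160/ 295519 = 0.00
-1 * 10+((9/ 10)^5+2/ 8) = -915951/ 100000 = -9.16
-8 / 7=-1.14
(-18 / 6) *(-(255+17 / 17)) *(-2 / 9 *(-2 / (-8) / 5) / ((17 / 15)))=-128 / 17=-7.53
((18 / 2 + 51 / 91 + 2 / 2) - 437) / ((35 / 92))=-3570152 / 3185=-1120.93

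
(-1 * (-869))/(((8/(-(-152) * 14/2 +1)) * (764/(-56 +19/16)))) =-811650345/97792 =-8299.76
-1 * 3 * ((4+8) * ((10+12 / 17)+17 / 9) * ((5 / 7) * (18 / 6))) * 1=-115620 / 119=-971.60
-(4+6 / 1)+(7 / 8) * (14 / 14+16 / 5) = -253 / 40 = -6.32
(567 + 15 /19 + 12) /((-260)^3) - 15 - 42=-2379352377 /41743000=-57.00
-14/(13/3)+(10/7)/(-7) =-2188/637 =-3.43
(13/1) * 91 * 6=7098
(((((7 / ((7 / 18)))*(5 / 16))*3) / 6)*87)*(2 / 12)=1305 / 32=40.78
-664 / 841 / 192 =-83 / 20184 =-0.00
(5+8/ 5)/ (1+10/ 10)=33/ 10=3.30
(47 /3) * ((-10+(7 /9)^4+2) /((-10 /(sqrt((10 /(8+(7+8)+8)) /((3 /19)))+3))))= 52.97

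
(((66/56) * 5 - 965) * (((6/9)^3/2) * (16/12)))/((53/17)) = -1826140/30051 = -60.77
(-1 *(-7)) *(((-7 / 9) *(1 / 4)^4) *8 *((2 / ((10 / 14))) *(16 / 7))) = -1.09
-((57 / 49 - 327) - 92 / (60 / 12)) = 84338 / 245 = 344.24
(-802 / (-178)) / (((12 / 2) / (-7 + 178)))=22857 / 178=128.41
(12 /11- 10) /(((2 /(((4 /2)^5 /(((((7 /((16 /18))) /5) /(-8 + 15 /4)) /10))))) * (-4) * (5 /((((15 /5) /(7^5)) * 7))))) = -0.24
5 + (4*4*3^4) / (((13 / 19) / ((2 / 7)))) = 49703 / 91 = 546.19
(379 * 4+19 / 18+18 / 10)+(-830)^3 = -51460693303 / 90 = -571785481.14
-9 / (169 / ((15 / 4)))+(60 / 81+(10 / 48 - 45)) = -1615325 / 36504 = -44.25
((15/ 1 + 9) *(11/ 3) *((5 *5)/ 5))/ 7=440/ 7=62.86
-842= -842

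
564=564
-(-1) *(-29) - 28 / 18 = -275 / 9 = -30.56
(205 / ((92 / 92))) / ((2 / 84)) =8610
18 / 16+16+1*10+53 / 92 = 5097 / 184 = 27.70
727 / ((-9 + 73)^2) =727 / 4096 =0.18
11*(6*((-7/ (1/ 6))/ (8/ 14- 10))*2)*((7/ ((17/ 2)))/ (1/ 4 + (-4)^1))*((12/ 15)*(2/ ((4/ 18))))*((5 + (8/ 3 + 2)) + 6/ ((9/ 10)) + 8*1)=-9614976/ 425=-22623.47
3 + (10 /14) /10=43 /14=3.07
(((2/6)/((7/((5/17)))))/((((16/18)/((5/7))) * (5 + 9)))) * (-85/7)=-375/38416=-0.01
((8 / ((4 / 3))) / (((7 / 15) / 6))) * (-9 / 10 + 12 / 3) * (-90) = -21522.86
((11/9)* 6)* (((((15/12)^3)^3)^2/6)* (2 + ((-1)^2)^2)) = 41961669921875/206158430208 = 203.54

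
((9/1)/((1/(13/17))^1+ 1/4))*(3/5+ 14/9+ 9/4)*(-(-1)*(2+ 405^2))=1690954343/405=4175195.91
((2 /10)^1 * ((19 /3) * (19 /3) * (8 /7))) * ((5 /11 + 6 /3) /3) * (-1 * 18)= -51984 /385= -135.02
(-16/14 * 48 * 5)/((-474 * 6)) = 0.10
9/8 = 1.12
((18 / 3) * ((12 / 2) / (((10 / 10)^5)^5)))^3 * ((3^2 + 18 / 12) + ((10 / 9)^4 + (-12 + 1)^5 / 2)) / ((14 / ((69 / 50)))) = -370277334.70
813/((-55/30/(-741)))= 328599.82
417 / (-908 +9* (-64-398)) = -0.08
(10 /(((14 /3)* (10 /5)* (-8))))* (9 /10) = -27 /224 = -0.12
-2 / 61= -0.03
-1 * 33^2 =-1089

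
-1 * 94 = -94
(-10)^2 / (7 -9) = -50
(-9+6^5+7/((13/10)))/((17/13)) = 101041/17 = 5943.59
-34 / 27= -1.26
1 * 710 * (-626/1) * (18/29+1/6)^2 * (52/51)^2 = -5639239144240/19686969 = -286445.27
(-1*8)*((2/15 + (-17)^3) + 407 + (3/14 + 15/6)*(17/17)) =3782648/105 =36025.22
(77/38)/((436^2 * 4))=77/28894592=0.00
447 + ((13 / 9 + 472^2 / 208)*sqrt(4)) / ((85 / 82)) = 5004991 / 1989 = 2516.34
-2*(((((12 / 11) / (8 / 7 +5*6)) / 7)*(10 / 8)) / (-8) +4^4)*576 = -353598408 / 1199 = -294911.10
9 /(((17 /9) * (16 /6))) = 243 /136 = 1.79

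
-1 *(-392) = 392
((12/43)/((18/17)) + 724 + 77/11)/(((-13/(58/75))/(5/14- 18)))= 51977483/67725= 767.48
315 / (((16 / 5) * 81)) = 175 / 144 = 1.22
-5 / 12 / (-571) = 5 / 6852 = 0.00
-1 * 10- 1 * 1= -11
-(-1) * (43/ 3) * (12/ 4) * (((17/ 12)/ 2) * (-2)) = -731/ 12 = -60.92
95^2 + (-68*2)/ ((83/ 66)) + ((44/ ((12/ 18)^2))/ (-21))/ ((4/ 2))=10358647/ 1162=8914.50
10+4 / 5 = 54 / 5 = 10.80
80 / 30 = 8 / 3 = 2.67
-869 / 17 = -51.12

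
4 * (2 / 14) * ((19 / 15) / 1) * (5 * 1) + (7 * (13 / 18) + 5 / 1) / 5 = 3547 / 630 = 5.63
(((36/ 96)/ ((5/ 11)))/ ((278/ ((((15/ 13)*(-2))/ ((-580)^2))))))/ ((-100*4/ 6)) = 297/ 972599680000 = 0.00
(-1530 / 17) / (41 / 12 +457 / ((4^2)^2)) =-13824 / 799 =-17.30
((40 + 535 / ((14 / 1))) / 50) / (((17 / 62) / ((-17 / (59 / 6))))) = -20367 / 2065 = -9.86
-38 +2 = -36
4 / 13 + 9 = 121 / 13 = 9.31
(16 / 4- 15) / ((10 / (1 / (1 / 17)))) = -18.70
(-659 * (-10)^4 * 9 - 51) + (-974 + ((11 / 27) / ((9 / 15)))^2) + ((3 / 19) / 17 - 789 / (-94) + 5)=-11815054836857221 / 199205082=-59311011.14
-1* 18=-18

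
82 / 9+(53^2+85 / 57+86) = 496858 / 171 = 2905.60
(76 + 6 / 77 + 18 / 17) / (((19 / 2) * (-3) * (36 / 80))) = -4038880 / 671517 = -6.01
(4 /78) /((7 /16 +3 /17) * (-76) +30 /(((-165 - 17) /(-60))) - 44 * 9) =-952 /8033973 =-0.00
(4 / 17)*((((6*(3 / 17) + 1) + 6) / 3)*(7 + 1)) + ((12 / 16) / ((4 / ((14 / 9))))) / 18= 633319 / 124848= 5.07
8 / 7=1.14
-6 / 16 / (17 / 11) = -33 / 136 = -0.24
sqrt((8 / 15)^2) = 8 / 15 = 0.53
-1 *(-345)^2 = -119025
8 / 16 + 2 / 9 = 13 / 18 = 0.72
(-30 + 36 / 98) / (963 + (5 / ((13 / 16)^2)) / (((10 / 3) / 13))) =-572 / 19159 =-0.03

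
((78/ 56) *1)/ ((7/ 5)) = 195/ 196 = 0.99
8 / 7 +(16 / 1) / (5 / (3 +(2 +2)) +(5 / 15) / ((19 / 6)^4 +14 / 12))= 23.44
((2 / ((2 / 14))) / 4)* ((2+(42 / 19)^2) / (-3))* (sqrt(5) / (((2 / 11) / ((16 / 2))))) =-382844* sqrt(5) / 1083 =-790.46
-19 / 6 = -3.17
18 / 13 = 1.38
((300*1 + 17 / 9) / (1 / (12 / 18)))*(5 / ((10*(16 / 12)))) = 2717 / 36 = 75.47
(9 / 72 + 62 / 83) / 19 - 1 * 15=-188661 / 12616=-14.95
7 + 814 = 821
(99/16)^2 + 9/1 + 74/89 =1096289/22784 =48.12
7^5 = 16807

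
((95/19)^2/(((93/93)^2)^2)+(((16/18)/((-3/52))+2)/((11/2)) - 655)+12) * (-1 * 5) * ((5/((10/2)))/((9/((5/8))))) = 2303375/10692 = 215.43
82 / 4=41 / 2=20.50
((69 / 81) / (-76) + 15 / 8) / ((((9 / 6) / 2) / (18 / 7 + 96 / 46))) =956125 / 82593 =11.58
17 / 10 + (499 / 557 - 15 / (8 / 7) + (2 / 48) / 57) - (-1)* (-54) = -122922727 / 1904940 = -64.53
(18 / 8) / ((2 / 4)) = 9 / 2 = 4.50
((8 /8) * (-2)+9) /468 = 7 /468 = 0.01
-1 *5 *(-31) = 155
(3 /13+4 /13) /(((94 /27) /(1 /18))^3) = 189 /86380736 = 0.00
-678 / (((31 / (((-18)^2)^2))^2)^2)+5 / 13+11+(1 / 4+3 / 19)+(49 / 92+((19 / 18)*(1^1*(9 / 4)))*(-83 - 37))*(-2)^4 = -1871003311345342543307807371 / 20986091204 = -89154444872932066.73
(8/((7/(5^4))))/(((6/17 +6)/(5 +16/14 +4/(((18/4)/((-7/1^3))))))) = -106250/11907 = -8.92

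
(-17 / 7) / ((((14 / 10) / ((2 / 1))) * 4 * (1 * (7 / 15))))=-1.86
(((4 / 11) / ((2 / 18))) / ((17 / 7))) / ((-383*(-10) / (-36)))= -4536 / 358105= -0.01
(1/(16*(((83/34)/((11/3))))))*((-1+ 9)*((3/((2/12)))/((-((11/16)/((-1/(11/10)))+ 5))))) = -179520/56357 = -3.19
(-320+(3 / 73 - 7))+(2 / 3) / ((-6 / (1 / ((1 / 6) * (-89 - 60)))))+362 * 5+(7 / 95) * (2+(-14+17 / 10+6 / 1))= 45963775069 / 30999450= 1482.73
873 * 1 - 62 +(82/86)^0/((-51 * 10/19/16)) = 206653/255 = 810.40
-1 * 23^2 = -529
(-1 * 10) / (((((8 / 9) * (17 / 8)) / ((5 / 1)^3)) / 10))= -112500 / 17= -6617.65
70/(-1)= -70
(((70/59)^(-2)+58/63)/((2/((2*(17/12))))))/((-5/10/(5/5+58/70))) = -9782344/1157625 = -8.45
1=1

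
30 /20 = 3 /2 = 1.50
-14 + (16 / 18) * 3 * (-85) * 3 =-694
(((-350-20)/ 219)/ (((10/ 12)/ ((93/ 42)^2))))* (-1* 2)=71114/ 3577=19.88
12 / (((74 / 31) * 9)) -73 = -8041 / 111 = -72.44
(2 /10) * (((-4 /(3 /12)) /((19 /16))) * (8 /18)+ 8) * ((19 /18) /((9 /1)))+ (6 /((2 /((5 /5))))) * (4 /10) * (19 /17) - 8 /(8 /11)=-119117 /12393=-9.61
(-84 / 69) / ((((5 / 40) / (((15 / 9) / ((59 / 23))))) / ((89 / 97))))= -99680 / 17169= -5.81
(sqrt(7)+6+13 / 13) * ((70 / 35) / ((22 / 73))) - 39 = 25.01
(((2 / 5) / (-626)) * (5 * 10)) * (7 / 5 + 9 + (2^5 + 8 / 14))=-3008 / 2191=-1.37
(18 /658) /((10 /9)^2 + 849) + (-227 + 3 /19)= -97655539459 /430500119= -226.84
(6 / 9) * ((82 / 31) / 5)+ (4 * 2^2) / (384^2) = 503963 / 1428480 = 0.35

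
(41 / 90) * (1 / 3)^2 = 41 / 810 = 0.05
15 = 15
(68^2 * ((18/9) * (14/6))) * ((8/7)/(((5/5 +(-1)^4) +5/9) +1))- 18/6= 6933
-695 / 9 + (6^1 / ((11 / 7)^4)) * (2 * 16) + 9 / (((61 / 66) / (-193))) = -15473882285 / 8037909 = -1925.11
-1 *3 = -3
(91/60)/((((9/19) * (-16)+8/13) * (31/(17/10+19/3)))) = -5416957/95976000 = -0.06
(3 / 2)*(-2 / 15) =-1 / 5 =-0.20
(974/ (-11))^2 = 948676/ 121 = 7840.30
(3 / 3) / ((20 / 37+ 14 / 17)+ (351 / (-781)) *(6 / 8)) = 1964996 / 2018055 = 0.97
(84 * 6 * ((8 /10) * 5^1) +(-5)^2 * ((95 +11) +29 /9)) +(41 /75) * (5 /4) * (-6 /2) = 854011 /180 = 4744.51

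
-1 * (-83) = 83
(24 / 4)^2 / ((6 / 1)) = 6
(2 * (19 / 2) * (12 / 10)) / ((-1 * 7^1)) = -114 / 35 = -3.26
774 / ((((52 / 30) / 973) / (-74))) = -417971610 / 13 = -32151662.31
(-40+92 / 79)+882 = 66610 / 79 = 843.16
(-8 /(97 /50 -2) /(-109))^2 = 1.50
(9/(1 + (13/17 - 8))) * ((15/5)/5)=-459/530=-0.87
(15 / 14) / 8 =15 / 112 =0.13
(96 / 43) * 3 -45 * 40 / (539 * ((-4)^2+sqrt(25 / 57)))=9000 * sqrt(57) / 7851613+2190675744 / 337619359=6.50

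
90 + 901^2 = 811891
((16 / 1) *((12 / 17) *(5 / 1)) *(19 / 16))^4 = 1688960160000 / 83521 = 20221982.02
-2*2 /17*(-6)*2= 48 /17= 2.82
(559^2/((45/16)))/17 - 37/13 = 64967743/9945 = 6532.70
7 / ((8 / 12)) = 21 / 2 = 10.50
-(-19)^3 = 6859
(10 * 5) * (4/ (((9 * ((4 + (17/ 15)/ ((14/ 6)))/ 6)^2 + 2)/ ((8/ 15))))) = 1568000/ 103347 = 15.17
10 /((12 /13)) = 65 /6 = 10.83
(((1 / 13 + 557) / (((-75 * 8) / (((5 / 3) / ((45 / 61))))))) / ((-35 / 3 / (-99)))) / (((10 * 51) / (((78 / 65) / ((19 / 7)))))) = -47641 / 3087500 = -0.02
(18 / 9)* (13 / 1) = 26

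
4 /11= 0.36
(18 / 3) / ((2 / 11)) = 33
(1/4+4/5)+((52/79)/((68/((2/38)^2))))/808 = 2056619231/1958684920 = 1.05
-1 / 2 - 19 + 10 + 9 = -1 / 2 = -0.50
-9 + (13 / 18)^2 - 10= -5987 / 324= -18.48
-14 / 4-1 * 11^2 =-249 / 2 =-124.50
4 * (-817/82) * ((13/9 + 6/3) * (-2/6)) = 50654/1107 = 45.76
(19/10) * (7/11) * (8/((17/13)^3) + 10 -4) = 3129091/270215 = 11.58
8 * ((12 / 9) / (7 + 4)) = 32 / 33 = 0.97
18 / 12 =3 / 2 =1.50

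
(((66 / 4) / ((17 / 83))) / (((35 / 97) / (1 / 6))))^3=694588414902481 / 13481272000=51522.47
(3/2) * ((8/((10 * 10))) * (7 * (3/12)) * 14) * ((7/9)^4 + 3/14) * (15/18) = 373079/262440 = 1.42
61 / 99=0.62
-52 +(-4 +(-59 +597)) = 482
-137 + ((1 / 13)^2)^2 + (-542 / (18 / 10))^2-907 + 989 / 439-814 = 90197676919666 / 1015600599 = 88812.15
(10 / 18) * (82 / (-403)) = -410 / 3627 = -0.11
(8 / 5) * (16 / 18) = 64 / 45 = 1.42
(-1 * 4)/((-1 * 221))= 4/221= 0.02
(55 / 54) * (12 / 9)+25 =2135 / 81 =26.36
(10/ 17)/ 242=5/ 2057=0.00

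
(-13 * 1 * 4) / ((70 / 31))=-806 / 35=-23.03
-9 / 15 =-3 / 5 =-0.60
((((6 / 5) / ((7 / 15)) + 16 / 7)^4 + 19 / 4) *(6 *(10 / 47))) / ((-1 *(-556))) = 80864445 / 62742932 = 1.29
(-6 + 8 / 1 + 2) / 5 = 4 / 5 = 0.80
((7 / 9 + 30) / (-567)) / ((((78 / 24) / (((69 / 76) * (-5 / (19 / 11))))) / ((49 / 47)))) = 2452835 / 53598753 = 0.05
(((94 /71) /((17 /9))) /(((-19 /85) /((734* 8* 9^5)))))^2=2151185802561241714713600 /1819801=1182099472723249253.47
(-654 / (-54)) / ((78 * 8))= 109 / 5616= 0.02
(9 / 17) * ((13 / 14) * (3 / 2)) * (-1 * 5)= -1755 / 476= -3.69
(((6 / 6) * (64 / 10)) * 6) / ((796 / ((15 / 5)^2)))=432 / 995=0.43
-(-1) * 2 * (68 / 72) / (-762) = -17 / 6858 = -0.00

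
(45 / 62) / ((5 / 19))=171 / 62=2.76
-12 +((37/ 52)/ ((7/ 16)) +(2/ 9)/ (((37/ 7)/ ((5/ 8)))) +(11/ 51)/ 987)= -1002103013/ 96848388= -10.35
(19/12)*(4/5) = 19/15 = 1.27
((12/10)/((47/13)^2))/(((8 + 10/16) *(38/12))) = 0.00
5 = 5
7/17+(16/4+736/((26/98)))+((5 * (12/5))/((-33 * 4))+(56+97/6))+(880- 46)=53744179/14586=3684.64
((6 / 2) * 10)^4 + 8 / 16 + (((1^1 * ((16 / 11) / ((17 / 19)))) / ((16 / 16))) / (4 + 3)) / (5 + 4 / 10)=57255698383 / 70686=810000.54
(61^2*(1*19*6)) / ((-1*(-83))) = 424194 / 83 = 5110.77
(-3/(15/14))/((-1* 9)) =14/45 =0.31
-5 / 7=-0.71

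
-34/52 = -17/26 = -0.65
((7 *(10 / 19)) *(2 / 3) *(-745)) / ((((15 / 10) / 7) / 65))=-555046.78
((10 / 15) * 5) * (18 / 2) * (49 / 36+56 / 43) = 20615 / 258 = 79.90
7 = 7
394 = 394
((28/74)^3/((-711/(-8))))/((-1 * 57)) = -21952/2052814131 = -0.00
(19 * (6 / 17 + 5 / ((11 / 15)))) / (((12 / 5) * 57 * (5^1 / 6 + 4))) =2235 / 10846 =0.21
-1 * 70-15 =-85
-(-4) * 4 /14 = 8 /7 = 1.14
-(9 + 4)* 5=-65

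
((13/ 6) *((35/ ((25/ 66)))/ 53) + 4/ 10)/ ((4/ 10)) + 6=16.44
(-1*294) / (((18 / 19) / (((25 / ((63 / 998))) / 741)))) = -174650 / 1053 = -165.86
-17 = -17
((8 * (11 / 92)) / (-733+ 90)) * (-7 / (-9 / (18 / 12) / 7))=-539 / 44367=-0.01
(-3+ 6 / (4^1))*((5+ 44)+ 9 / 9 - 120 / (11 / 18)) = 2415 / 11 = 219.55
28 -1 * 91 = -63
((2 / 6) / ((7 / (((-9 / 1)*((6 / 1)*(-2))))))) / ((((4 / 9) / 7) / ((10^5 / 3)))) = 2700000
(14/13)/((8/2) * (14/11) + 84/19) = 209/1846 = 0.11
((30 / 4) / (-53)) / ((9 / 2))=-5 / 159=-0.03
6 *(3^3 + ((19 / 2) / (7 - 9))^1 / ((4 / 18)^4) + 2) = -368409 / 32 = -11512.78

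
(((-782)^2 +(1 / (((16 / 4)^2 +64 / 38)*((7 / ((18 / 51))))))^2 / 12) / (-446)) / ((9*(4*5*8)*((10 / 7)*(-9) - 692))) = 325885268610409 / 241240199411957760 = 0.00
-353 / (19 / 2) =-706 / 19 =-37.16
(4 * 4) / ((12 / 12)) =16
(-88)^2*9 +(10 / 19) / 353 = 467451082 / 6707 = 69696.00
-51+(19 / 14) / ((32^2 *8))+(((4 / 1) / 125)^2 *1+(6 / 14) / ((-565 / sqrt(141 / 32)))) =-91389868117 / 1792000000 - 3 *sqrt(282) / 31640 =-51.00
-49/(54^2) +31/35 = 88681/102060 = 0.87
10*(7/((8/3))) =105/4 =26.25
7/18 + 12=223/18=12.39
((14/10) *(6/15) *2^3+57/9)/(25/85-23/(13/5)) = -179231/141750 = -1.26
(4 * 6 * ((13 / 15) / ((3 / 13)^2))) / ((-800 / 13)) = -28561 / 4500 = -6.35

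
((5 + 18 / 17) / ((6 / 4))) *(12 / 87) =824 / 1479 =0.56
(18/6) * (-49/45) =-49/15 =-3.27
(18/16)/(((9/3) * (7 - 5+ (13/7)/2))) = 21/164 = 0.13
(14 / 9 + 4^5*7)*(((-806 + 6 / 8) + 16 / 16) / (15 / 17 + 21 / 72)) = -7057724828 / 1437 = -4911429.94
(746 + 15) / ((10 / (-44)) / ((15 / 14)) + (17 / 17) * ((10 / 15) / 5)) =-125565 / 13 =-9658.85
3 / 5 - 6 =-27 / 5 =-5.40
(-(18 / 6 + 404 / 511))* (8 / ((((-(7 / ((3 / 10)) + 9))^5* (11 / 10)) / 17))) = 640139760 / 48269439584597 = 0.00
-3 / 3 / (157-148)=-1 / 9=-0.11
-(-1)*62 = 62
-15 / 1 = -15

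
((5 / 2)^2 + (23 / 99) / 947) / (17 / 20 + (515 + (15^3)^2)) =0.00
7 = 7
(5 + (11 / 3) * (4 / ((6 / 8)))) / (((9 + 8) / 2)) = 26 / 9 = 2.89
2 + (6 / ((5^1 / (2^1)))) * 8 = 106 / 5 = 21.20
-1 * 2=-2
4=4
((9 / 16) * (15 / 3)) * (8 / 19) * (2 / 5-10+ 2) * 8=-72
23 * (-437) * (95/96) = -954845/96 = -9946.30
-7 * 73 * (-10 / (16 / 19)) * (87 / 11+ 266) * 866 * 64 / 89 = 1013331436880 / 979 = 1035067861.98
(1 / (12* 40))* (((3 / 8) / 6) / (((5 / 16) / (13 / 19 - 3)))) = -0.00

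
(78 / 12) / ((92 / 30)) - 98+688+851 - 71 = 126235 / 92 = 1372.12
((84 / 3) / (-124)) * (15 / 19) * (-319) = 33495 / 589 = 56.87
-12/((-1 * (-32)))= -3/8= -0.38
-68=-68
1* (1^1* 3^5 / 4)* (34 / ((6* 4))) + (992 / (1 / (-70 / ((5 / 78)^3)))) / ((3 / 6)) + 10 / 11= -2319883135277 / 4400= -527246167.11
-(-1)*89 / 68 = 89 / 68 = 1.31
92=92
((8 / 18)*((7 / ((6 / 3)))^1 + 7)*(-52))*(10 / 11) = -7280 / 33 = -220.61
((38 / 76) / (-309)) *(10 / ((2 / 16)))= -40 / 309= -0.13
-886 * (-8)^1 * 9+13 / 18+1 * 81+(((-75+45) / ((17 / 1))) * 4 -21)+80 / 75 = 97685497 / 1530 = 63846.73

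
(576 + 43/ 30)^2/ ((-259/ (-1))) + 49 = 311508229/ 233100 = 1336.37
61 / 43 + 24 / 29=2801 / 1247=2.25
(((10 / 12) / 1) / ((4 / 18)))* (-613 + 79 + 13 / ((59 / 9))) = -470835 / 236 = -1995.06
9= 9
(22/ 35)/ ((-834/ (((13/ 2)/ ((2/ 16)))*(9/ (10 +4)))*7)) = -858/ 238385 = -0.00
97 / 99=0.98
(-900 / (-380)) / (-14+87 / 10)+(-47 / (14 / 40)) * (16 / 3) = -15154730 / 21147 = -716.64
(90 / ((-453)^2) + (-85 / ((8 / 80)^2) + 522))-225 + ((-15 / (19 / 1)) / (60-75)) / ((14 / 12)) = -24875730063 / 3032533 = -8202.95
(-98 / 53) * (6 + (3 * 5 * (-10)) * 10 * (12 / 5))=352212 / 53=6645.51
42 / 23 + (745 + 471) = 28010 / 23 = 1217.83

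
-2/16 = -1/8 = -0.12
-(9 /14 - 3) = 33 /14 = 2.36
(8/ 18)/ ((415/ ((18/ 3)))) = 8/ 1245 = 0.01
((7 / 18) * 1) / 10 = 7 / 180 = 0.04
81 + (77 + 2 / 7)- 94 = 450 / 7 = 64.29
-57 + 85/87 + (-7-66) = -11225/87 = -129.02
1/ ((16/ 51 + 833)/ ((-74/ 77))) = -3774/ 3272423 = -0.00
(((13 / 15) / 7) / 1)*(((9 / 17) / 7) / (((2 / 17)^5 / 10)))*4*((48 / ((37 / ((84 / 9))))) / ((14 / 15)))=390878280 / 1813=215597.51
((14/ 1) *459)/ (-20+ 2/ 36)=-115668/ 359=-322.19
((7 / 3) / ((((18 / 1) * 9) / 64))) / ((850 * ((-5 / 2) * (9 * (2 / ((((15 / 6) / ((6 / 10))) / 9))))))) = -56 / 5019165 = -0.00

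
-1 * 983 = -983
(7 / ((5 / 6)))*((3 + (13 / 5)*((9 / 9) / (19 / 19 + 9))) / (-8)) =-3423 / 1000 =-3.42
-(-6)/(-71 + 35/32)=-192/2237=-0.09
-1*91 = -91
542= 542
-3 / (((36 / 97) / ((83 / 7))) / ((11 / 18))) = -88561 / 1512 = -58.57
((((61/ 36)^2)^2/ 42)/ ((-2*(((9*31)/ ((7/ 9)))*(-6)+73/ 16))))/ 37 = 13845841/ 11211644652480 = 0.00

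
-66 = -66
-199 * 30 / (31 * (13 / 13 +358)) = -5970 / 11129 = -0.54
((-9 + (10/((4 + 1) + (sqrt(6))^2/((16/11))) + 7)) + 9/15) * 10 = -222/73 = -3.04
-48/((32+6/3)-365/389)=-6224/4287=-1.45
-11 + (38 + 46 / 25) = 721 / 25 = 28.84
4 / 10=2 / 5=0.40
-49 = -49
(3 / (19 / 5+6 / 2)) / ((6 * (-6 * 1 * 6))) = -5 / 2448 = -0.00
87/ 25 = 3.48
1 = 1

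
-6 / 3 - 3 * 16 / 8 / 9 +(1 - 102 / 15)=-127 / 15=-8.47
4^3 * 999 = 63936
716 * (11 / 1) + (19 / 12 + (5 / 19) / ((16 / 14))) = 3592283 / 456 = 7877.81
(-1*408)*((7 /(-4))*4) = 2856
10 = 10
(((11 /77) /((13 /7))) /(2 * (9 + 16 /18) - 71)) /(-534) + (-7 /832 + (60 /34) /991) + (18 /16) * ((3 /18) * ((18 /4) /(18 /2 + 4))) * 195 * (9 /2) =16374718322483 /287545674208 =56.95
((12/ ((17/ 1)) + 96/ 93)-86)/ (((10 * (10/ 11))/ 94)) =-11478951/ 13175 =-871.27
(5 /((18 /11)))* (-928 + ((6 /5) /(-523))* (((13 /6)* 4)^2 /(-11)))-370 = -45264974 /14121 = -3205.51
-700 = -700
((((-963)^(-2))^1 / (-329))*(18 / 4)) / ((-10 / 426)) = 71 / 113001630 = 0.00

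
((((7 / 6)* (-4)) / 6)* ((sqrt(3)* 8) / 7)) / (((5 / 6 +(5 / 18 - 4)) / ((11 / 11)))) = 4* sqrt(3) / 13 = 0.53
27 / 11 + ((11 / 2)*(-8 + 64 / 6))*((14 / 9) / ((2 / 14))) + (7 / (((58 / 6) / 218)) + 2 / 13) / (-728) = 3300095633 / 20378358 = 161.94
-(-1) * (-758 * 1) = -758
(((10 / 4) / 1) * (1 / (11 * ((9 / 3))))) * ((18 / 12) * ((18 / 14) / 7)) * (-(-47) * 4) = 2115 / 539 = 3.92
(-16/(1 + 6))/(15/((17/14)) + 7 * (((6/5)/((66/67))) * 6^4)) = -7480/36205953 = -0.00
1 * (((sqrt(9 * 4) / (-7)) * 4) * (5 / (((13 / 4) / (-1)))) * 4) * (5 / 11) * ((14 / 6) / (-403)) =-3200 / 57629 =-0.06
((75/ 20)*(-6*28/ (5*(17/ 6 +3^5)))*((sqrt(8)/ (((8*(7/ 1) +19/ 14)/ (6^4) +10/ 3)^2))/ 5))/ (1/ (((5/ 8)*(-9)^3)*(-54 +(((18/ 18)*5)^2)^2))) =25899508064295936*sqrt(2)/ 5539518981275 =6612.02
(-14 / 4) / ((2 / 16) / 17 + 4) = -476 / 545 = -0.87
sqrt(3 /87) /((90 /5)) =sqrt(29) /522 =0.01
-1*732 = -732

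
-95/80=-19/16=-1.19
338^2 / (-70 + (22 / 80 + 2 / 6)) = -13709280 / 8327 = -1646.36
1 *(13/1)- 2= 11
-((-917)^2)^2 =-707094310321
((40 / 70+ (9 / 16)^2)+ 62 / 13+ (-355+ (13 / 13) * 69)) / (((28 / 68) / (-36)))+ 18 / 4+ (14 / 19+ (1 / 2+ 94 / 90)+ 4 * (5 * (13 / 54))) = 2564219488097 / 104569920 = 24521.58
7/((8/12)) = 21/2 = 10.50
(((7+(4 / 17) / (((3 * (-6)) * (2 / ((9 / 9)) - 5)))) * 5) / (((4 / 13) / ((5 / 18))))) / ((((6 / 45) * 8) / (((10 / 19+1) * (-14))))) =-1060548125 / 1674432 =-633.38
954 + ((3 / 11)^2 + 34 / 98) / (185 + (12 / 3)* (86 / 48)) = 954.00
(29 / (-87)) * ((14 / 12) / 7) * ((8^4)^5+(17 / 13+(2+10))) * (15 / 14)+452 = -24979965933148186907 / 364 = -68626280036121392.60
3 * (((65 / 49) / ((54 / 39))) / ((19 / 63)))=2535 / 266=9.53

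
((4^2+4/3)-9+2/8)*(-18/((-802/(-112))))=-8652/401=-21.58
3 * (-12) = -36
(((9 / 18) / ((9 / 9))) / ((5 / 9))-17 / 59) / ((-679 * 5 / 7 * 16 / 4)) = -361 / 1144600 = -0.00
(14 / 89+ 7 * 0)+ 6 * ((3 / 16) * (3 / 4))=2851 / 2848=1.00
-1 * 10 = -10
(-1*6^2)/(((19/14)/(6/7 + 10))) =-288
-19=-19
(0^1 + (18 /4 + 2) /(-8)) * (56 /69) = -91 /138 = -0.66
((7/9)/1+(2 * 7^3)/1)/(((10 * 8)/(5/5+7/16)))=142163/11520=12.34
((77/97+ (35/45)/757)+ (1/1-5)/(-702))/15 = 20632778/386603685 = 0.05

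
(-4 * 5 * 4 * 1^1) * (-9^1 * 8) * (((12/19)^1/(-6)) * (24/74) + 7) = 28206720/703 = 40123.36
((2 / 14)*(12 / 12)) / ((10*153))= 1 / 10710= 0.00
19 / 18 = 1.06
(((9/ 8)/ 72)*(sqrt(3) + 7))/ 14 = sqrt(3)/ 896 + 1/ 128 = 0.01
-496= -496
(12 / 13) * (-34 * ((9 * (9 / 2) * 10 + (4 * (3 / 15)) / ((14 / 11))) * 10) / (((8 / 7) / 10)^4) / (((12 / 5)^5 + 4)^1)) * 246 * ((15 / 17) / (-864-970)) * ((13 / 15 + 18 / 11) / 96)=69020462396484375 / 2506512566272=27536.45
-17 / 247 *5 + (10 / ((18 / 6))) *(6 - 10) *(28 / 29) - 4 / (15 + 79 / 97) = -17078747 / 1267851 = -13.47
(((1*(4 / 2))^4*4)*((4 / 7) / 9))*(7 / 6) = 128 / 27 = 4.74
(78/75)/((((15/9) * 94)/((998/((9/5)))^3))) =12922155896/11421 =1131438.22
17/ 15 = 1.13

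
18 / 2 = 9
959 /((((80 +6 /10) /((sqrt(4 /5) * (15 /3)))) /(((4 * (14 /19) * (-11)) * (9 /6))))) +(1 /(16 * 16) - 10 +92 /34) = -8861160 * sqrt(5) /7657 - 31727 /4352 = -2595.01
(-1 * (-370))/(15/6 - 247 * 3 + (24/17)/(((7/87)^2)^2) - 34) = 30204580/2686846263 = 0.01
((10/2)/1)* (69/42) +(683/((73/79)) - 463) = 290607/1022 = 284.35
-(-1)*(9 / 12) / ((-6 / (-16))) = 2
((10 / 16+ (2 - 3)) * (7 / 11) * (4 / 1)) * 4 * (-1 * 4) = 168 / 11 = 15.27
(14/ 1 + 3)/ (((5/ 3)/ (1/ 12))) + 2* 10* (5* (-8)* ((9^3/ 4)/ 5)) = -583183/ 20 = -29159.15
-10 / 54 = -5 / 27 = -0.19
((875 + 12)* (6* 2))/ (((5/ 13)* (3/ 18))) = 830232/ 5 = 166046.40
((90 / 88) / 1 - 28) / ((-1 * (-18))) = -1187 / 792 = -1.50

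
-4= -4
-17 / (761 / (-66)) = 1122 / 761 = 1.47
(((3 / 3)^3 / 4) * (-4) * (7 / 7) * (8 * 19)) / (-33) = 4.61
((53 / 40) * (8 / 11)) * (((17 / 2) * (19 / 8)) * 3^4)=1386639 / 880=1575.73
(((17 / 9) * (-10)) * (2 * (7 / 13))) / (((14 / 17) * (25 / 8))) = -7.90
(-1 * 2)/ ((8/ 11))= -11/ 4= -2.75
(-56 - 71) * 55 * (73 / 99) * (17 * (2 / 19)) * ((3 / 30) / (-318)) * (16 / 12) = 315214 / 81567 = 3.86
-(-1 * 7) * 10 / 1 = 70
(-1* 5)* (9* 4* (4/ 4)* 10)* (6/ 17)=-10800/ 17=-635.29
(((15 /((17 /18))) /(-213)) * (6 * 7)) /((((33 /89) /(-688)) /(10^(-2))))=58.11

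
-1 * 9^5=-59049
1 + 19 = 20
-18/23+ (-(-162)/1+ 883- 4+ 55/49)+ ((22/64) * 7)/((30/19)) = 1128295201/1081920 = 1042.86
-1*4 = -4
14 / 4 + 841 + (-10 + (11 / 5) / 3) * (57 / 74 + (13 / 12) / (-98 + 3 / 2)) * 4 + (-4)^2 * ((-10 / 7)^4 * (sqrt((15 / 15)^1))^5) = 1362561804673 / 1543098690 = 883.00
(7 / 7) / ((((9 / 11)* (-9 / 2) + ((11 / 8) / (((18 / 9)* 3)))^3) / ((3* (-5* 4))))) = 14598144 / 892867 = 16.35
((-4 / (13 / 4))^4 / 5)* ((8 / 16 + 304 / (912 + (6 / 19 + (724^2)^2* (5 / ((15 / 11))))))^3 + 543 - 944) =-124374276125533988400225163327362095117958340608 / 676059743202313035863557152685698700938096577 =-183.97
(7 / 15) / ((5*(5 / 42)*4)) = 49 / 250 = 0.20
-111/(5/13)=-1443/5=-288.60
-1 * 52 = -52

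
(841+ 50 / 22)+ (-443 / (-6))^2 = 2492675 / 396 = 6294.63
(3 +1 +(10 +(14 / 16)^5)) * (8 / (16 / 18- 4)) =-611433 / 16384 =-37.32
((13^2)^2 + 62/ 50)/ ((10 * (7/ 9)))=459036/ 125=3672.29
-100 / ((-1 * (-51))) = -1.96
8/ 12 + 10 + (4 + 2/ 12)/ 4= 281/ 24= 11.71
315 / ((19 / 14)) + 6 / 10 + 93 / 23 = 517296 / 2185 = 236.75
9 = 9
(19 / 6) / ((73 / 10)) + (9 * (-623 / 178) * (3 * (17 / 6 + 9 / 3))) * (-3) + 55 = 1497245 / 876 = 1709.18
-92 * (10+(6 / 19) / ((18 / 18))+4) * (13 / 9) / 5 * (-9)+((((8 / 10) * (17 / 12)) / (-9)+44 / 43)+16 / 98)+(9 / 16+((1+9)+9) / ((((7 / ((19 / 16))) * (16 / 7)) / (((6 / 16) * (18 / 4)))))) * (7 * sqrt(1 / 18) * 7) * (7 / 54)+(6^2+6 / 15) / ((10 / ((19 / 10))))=459277 * sqrt(2) / 147456+927489175889 / 270222750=3436.72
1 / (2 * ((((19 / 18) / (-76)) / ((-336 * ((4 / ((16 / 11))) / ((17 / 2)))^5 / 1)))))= 60877278 / 1419857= 42.88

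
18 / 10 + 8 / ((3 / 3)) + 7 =84 / 5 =16.80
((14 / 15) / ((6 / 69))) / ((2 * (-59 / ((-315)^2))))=-1065015 / 118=-9025.55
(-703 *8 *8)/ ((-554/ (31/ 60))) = 174344/ 4155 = 41.96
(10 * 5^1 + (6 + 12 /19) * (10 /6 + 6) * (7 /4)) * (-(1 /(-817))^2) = -5281 /25364582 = -0.00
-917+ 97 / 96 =-87935 / 96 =-915.99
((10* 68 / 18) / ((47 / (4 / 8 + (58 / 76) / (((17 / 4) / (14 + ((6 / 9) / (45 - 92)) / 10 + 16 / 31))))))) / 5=87713138 / 175648635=0.50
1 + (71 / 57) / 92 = 1.01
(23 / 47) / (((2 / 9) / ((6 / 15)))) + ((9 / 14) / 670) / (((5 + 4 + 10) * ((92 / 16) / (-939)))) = 42028074 / 48163955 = 0.87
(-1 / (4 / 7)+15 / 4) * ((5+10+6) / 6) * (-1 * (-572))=4004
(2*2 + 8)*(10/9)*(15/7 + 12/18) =2360/63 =37.46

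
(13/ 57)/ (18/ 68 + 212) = 442/ 411369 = 0.00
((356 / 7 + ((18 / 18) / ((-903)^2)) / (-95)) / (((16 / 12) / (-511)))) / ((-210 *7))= 287590094747 / 21689879400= 13.26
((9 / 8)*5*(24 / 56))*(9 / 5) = 243 / 56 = 4.34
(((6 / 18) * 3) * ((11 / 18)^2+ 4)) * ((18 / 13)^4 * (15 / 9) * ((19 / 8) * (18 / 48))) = 838755 / 35152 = 23.86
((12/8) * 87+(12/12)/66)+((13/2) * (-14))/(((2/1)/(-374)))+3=565967/33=17150.52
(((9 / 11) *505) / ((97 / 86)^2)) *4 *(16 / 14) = 1075674240 / 724493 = 1484.73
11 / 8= 1.38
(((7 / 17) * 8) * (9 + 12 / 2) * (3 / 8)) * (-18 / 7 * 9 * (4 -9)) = 36450 / 17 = 2144.12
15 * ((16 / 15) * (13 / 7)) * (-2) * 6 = -2496 / 7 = -356.57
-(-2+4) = -2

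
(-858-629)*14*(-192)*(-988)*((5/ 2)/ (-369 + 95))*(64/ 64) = 4936364160/ 137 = 36031855.18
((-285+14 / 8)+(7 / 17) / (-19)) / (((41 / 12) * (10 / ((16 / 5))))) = -8783688 / 331075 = -26.53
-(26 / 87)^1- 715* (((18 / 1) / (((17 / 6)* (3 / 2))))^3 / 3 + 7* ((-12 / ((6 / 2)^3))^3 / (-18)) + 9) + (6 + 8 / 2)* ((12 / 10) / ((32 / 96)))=-22930673059889 / 934791597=-24530.25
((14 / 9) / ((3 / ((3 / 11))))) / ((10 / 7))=49 / 495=0.10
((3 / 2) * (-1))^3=-3.38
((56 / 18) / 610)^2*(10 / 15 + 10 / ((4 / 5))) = 7742 / 22605075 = 0.00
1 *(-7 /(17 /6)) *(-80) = 3360 /17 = 197.65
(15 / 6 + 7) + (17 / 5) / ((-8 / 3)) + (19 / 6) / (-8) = 7.83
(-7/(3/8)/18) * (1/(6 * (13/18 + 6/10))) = -20/153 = -0.13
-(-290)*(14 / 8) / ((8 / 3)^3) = 27405 / 1024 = 26.76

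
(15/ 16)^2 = 225/ 256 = 0.88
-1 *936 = -936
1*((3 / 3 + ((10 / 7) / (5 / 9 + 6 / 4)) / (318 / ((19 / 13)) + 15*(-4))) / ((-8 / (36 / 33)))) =-35403 / 258482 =-0.14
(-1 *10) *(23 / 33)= -230 / 33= -6.97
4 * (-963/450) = -214/25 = -8.56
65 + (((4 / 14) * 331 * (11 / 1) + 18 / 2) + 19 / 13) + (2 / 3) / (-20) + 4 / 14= 3046679 / 2730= 1116.00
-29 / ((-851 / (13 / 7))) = 377 / 5957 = 0.06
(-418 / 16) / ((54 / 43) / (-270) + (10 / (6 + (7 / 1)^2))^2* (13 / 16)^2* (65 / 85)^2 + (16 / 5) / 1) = -12570656120 / 1543657607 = -8.14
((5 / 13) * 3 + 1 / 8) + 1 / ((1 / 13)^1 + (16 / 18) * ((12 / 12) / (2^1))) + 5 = 52001 / 6344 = 8.20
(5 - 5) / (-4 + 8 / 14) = 0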